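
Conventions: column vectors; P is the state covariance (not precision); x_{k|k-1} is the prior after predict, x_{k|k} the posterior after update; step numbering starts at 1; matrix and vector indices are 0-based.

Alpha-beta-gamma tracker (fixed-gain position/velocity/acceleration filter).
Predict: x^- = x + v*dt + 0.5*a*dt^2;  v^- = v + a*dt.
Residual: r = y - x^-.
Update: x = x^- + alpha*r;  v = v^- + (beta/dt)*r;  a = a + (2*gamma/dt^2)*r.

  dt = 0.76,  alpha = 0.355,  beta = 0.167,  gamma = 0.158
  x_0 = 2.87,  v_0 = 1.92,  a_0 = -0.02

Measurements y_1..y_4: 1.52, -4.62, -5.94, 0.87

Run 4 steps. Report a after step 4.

a_post = -1.4496

step 1: x_pred=4.3234  r=-2.8034  x^+=3.3282  v^+=1.2888  a^+=-1.5537
step 2: x_pred=3.8590  r=-8.4790  x^+=0.8489  v^+=-1.7552  a^+=-6.1925
step 3: x_pred=-2.2734  r=-3.6666  x^+=-3.5750  v^+=-7.2672  a^+=-8.1985
step 4: x_pred=-11.4658  r=12.3358  x^+=-7.0866  v^+=-10.7874  a^+=-1.4496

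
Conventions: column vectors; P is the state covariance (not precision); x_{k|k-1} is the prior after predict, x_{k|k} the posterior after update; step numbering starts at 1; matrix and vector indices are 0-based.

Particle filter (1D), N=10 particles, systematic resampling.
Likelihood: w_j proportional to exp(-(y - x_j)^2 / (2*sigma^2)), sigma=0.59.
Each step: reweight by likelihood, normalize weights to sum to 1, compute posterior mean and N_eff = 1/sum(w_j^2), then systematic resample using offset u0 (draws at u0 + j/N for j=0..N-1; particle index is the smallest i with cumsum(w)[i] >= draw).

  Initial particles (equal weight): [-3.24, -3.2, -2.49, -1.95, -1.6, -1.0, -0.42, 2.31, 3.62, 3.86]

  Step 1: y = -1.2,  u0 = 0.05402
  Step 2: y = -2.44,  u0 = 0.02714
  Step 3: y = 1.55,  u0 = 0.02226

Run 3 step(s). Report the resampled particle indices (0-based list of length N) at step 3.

resampled_idx = [2, 6, 6, 7, 7, 7, 8, 8, 9, 9]

step 1: w=[0.0009, 0.0012, 0.0339, 0.1651, 0.2944, 0.3498, 0.1546, 0.0000, 0.0000, 0.0000]  mean=-1.2991  Neff=3.8262  idx=[3, 3, 4, 4, 4, 5, 5, 5, 6, 6]
step 2: w=[0.2659, 0.2659, 0.1363, 0.1363, 0.1363, 0.0191, 0.0191, 0.0191, 0.0011, 0.0011]  mean=-1.7492  Neff=5.0454  idx=[0, 0, 0, 1, 1, 1, 2, 3, 4, 4]
step 3: w=[0.0084, 0.0084, 0.0084, 0.0084, 0.0084, 0.0084, 0.2374, 0.2374, 0.2374, 0.2374]  mean=-1.6176  Neff=4.4269  idx=[2, 6, 6, 7, 7, 7, 8, 8, 9, 9]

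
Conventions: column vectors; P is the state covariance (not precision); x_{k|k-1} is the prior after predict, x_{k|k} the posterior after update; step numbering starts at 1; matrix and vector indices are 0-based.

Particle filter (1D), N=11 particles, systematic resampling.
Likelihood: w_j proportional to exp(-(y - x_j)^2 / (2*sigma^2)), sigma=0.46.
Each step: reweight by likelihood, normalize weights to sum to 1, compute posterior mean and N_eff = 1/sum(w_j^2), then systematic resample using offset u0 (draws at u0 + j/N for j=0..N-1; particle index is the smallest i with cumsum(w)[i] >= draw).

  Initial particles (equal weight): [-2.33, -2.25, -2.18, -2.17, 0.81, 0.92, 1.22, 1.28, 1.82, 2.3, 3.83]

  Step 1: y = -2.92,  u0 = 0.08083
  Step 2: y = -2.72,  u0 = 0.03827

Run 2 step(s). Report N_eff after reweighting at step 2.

N_eff = 10.7674

step 1: w=[0.3317, 0.2614, 0.2070, 0.1999, 0.0000, 0.0000, 0.0000, 0.0000, 0.0000, 0.0000, 0.0000]  mean=-2.2461  Neff=3.8290  idx=[0, 0, 0, 1, 1, 1, 2, 2, 3, 3, 3]
step 2: w=[0.1100, 0.1100, 0.1100, 0.0935, 0.0935, 0.0935, 0.0791, 0.0791, 0.0771, 0.0771, 0.0771]  mean=-2.2468  Neff=10.7674  idx=[0, 1, 2, 2, 3, 4, 5, 6, 7, 9, 10]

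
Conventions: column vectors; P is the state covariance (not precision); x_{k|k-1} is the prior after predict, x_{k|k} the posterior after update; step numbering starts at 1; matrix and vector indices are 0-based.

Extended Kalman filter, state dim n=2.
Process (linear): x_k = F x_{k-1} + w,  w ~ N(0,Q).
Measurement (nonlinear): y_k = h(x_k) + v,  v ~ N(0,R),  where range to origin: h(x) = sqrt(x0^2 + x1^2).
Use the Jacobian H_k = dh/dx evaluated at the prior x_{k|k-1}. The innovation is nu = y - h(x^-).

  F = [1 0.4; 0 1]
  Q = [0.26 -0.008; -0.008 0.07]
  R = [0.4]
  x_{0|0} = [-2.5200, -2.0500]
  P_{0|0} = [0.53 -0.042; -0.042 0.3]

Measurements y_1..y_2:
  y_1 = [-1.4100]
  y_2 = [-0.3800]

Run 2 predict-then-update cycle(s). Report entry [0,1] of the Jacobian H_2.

step 1: x^-=[-3.3400, -2.0500]  P^-=[0.8044 0.0700; 0.0700 0.3700]  H_jac=[-0.8523 -0.5231]  S=[1.1479]  K=[-0.6291; -0.2206]  nu=[-5.3289]  x^+=[0.0125, -0.8746]  P^+=[0.3501 -0.0893; -0.0893 0.3141]
step 2: x^-=[-0.3374, -0.8746]  P^-=[0.5889 0.0284; 0.0284 0.3841]  H_jac=[-0.3599 -0.9330]  S=[0.8297]  K=[-0.2873; -0.4443]  nu=[-1.3174]  x^+=[0.0412, -0.2893]  P^+=[0.5204 -0.0775; -0.0775 0.2204]

H_jac[0,1] = -0.9330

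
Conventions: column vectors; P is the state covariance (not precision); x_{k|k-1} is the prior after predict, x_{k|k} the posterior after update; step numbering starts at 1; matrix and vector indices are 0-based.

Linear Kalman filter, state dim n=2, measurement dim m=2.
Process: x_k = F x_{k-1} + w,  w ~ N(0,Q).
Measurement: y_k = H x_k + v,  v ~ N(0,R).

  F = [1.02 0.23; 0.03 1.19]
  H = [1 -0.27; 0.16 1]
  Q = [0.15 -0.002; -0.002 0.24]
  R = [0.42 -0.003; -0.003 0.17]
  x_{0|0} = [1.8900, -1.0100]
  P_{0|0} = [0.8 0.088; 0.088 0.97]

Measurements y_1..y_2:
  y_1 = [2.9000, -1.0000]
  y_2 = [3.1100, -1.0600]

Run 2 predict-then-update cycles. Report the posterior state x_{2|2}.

step 1: x^-=[1.6955, -1.1452]  P^-=[1.0749 0.3954; 0.3954 1.6206]  S=[1.3996 0.1097; 0.1097 1.9447]  K=[0.6719 0.2539; -0.0985 0.8715]  nu=[0.8953, -0.1261]  x^+=[2.2650, -1.3432]  P^+=[0.2804 -0.0037; -0.0037 0.1490]
step 2: x^-=[2.0014, -1.5305]  P^-=[0.4479 0.0428; 0.0428 0.4510]  S=[0.8776 -0.0121; -0.0121 0.6462]  K=[0.4997 0.1866; -0.0802 0.7071]  nu=[0.6954, 0.1503]  x^+=[2.3769, -1.4800]  P^+=[0.2085 -0.0031; -0.0031 0.1209]

x_post = [2.3769, -1.4800]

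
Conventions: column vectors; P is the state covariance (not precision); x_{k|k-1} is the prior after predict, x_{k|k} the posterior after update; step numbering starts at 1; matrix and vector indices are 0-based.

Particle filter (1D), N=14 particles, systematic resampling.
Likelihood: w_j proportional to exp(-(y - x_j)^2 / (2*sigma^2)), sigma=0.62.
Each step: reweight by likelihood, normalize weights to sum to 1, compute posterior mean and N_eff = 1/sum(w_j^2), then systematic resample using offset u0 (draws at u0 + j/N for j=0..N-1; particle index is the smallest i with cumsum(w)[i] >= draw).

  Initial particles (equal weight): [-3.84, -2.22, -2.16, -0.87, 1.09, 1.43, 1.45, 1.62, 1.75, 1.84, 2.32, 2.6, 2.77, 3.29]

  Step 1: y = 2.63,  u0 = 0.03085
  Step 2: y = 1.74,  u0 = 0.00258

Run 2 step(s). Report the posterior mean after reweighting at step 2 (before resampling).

step 1: w=[0.0000, 0.0000, 0.0000, 0.0000, 0.0094, 0.0316, 0.0336, 0.0546, 0.0751, 0.0914, 0.1815, 0.2055, 0.2005, 0.1167]  mean=2.3872  Neff=6.7473  idx=[5, 7, 8, 9, 10, 10, 10, 11, 11, 11, 12, 12, 13, 13]
step 2: w=[0.1173, 0.1304, 0.1329, 0.1312, 0.0858, 0.0858, 0.0858, 0.0508, 0.0508, 0.0508, 0.0334, 0.0334, 0.0058, 0.0058]  mean=2.0697  Neff=10.2308  idx=[0, 0, 1, 1, 2, 2, 3, 3, 4, 5, 6, 7, 8, 10]

post_mean = 2.0697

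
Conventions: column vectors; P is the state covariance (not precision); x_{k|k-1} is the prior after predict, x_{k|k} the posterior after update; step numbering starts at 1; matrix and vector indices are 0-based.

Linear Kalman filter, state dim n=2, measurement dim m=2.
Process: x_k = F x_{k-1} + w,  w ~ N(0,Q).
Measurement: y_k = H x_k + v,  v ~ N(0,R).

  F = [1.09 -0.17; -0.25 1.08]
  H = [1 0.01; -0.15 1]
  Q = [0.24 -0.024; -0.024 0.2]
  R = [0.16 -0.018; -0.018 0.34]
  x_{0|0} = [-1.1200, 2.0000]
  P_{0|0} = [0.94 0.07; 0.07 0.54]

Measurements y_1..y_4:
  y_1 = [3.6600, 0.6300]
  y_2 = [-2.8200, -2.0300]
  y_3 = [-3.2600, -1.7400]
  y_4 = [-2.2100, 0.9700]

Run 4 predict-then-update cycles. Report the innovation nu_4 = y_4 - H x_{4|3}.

step 1: x^-=[-1.5608, 2.4400]  P^-=[1.3465 -0.2939; -0.2939 0.8508]  S=[1.5007 -0.5049; -0.5049 1.3093]  K=[0.8823 -0.0385; 0.0457 0.7011]  nu=[5.1964, -2.0441]  x^+=[3.1028, 1.2444]  P^+=[0.1419 -0.0077; -0.0077 0.2364]
step 2: x^-=[3.1705, 0.5683]  P^-=[0.4183 -0.1154; -0.1154 0.4888]  S=[0.5761 -0.1911; -0.1911 0.8728]  K=[0.7079 -0.0491; 0.0005 0.5799]  nu=[-5.9962, -2.1227]  x^+=[-0.9696, -0.6658]  P^+=[0.1143 -0.0123; -0.0123 0.1953]
step 3: x^-=[-0.9437, -0.4766]  P^-=[0.3860 -0.1060; -0.1060 0.4416]  S=[0.5439 -0.1773; -0.1773 0.8221]  K=[0.6913 -0.0503; -0.0058 0.5553]  nu=[-2.3115, -1.4049]  x^+=[-2.4711, -1.2435]  P^+=[0.1116 -0.0128; -0.0128 0.1870]
step 4: x^-=[-2.4821, -0.7252]  P^-=[0.3828 -0.1043; -0.1043 0.4320]  S=[0.5407 -0.1753; -0.1753 0.8119]  K=[0.6896 -0.0504; -0.0067 0.5499]  nu=[0.2793, 1.3229]  x^+=[-2.3560, 0.0004]  P^+=[0.1114 -0.0128; -0.0128 0.1852]

innov = [0.2793, 1.3229]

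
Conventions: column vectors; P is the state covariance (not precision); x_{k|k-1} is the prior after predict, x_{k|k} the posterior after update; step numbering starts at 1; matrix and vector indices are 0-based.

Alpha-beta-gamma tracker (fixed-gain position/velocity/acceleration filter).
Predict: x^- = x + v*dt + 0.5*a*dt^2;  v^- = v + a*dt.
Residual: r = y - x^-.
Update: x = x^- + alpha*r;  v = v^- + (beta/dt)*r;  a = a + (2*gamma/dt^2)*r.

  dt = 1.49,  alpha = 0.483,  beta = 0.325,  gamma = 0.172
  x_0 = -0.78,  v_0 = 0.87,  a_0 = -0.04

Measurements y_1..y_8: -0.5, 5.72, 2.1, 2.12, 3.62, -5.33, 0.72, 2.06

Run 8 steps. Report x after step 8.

step 1: x_pred=0.4719  r=-0.9719  x^+=0.0025  v^+=0.5984  a^+=-0.1906
step 2: x_pred=0.6825  r=5.0375  x^+=3.1156  v^+=1.4132  a^+=0.5900
step 3: x_pred=5.8762  r=-3.7762  x^+=4.0523  v^+=1.4686  a^+=0.0048
step 4: x_pred=6.2458  r=-4.1258  x^+=4.2530  v^+=0.5759  a^+=-0.6344
step 5: x_pred=4.4068  r=-0.7868  x^+=4.0268  v^+=-0.5411  a^+=-0.7564
step 6: x_pred=2.3810  r=-7.7110  x^+=-1.3434  v^+=-3.3500  a^+=-1.9512
step 7: x_pred=-8.5008  r=9.2208  x^+=-4.0472  v^+=-4.2460  a^+=-0.5224
step 8: x_pred=-10.9535  r=13.0135  x^+=-4.6680  v^+=-2.1858  a^+=1.4940

x_post = -4.6680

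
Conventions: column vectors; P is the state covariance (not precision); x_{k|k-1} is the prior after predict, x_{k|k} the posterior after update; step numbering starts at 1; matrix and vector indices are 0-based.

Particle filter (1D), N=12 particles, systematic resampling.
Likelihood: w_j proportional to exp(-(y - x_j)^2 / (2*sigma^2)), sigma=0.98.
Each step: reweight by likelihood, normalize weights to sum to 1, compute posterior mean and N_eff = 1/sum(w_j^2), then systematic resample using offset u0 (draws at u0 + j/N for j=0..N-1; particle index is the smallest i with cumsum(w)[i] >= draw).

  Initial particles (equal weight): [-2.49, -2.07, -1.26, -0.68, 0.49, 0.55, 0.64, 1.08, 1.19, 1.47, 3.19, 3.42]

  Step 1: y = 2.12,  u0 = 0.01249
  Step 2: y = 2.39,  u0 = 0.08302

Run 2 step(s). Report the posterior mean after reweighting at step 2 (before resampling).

post_mean = 1.9225

step 1: w=[0.0000, 0.0000, 0.0007, 0.0044, 0.0653, 0.0721, 0.0832, 0.1482, 0.1659, 0.2089, 0.1434, 0.1080]  mean=1.6121  Neff=7.0558  idx=[4, 5, 6, 7, 7, 8, 8, 9, 9, 10, 10, 11]
step 2: w=[0.0273, 0.0307, 0.0363, 0.0733, 0.0733, 0.0846, 0.0846, 0.1152, 0.1152, 0.1283, 0.1283, 0.1030]  mean=1.9225  Neff=10.1926  idx=[2, 3, 5, 6, 7, 7, 8, 9, 9, 10, 11, 11]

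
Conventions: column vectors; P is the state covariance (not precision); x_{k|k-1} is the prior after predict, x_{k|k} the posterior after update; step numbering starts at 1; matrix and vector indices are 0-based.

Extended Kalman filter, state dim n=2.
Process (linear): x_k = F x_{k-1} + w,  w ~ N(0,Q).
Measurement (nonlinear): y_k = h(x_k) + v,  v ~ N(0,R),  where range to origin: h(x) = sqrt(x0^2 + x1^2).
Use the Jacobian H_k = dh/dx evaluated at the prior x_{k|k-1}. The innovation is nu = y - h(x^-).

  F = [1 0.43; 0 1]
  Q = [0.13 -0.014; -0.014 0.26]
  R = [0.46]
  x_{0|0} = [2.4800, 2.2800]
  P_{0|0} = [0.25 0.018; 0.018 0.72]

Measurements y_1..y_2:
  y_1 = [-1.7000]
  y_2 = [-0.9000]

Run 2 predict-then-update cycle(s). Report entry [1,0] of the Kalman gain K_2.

K[1,0] = -0.6065

step 1: x^-=[3.4604, 2.2800]  P^-=[0.5286 0.3136; 0.3136 0.9800]  H_jac=[0.8350 0.5502]  S=[1.4134]  K=[0.4344; 0.5668]  nu=[-5.8440]  x^+=[0.9219, -1.0321]  P^+=[0.2619 -0.0344; -0.0344 0.5260]
step 2: x^-=[0.4781, -1.0321]  P^-=[0.4596 0.1778; 0.1778 0.7860]  H_jac=[0.4203 -0.9074]  S=[1.0527]  K=[0.0302; -0.6065]  nu=[-2.0375]  x^+=[0.4165, 0.2036]  P^+=[0.4587 0.1971; 0.1971 0.3988]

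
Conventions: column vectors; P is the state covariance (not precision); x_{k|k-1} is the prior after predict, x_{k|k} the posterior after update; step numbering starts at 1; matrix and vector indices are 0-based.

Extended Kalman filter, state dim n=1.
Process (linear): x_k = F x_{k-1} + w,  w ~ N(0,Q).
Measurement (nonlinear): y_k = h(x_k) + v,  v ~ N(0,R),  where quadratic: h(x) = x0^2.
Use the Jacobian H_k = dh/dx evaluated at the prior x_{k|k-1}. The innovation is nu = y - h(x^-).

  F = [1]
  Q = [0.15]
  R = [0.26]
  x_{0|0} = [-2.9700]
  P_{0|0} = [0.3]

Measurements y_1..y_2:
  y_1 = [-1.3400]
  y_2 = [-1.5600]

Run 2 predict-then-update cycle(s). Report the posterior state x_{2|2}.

step 1: x^-=[-2.9700]  P^-=[0.4500]  H_jac=[-5.9400]  S=[16.1376]  K=[-0.1656]  nu=[-10.1609]  x^+=[-1.2870]  P^+=[0.0073]
step 2: x^-=[-1.2870]  P^-=[0.1573]  H_jac=[-2.5739]  S=[1.3018]  K=[-0.3109]  nu=[-3.2163]  x^+=[-0.2870]  P^+=[0.0314]

x_post = [-0.2870]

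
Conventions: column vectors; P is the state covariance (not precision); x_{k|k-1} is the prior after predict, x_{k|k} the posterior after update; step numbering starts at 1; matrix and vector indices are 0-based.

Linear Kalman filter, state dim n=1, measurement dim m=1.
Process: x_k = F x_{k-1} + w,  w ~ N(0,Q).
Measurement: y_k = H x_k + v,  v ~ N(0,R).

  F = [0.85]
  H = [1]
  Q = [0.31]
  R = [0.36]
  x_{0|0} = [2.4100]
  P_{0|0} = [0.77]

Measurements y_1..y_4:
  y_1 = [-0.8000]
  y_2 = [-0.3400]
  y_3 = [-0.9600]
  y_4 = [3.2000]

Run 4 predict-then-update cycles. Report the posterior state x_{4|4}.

x_post = [1.5605]

step 1: x^-=[2.0485]  P^-=[0.8663]  S=[1.2263]  K=[0.7064]  nu=[-2.8485]  x^+=[0.0362]  P^+=[0.2543]
step 2: x^-=[0.0308]  P^-=[0.4937]  S=[0.8537]  K=[0.5783]  nu=[-0.3708]  x^+=[-0.1837]  P^+=[0.2082]
step 3: x^-=[-0.1561]  P^-=[0.4604]  S=[0.8204]  K=[0.5612]  nu=[-0.8039]  x^+=[-0.6073]  P^+=[0.2020]
step 4: x^-=[-0.5162]  P^-=[0.4560]  S=[0.8160]  K=[0.5588]  nu=[3.7162]  x^+=[1.5605]  P^+=[0.2012]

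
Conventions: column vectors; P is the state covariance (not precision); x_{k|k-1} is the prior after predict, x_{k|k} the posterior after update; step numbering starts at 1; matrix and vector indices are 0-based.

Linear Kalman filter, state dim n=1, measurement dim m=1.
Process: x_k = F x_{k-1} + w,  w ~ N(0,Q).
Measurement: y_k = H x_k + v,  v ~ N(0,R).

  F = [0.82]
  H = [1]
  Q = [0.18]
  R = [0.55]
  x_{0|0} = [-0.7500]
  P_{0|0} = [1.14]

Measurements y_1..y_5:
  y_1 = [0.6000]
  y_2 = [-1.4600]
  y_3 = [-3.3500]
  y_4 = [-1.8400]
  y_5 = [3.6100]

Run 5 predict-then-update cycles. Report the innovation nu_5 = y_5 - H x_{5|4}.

step 1: x^-=[-0.6150]  P^-=[0.9465]  S=[1.4965]  K=[0.6325]  nu=[1.2150]  x^+=[0.1535]  P^+=[0.3479]
step 2: x^-=[0.1258]  P^-=[0.4139]  S=[0.9639]  K=[0.4294]  nu=[-1.5858]  x^+=[-0.5551]  P^+=[0.2362]
step 3: x^-=[-0.4552]  P^-=[0.3388]  S=[0.8888]  K=[0.3812]  nu=[-2.8948]  x^+=[-1.5587]  P^+=[0.2097]
step 4: x^-=[-1.2781]  P^-=[0.3210]  S=[0.8710]  K=[0.3685]  nu=[-0.5619]  x^+=[-1.4852]  P^+=[0.2027]
step 5: x^-=[-1.2178]  P^-=[0.3163]  S=[0.8663]  K=[0.3651]  nu=[4.8278]  x^+=[0.5448]  P^+=[0.2008]

innov = [4.8278]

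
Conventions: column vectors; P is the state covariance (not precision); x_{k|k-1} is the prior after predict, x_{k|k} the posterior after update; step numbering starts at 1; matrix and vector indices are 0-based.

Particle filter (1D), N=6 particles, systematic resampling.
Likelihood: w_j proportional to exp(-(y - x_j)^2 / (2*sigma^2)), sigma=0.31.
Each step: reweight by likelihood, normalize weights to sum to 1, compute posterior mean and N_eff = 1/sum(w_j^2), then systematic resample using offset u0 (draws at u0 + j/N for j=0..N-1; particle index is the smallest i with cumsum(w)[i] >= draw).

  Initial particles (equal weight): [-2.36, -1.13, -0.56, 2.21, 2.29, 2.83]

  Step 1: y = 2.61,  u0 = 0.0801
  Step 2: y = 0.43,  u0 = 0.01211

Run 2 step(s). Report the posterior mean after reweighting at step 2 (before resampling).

step 1: w=[0.0000, 0.0000, 0.0000, 0.2417, 0.3262, 0.4320]  mean=2.5040  Neff=2.8448  idx=[3, 4, 4, 5, 5, 5]
step 2: w=[0.6946, 0.1527, 0.1527, 0.0000, 0.0000, 0.0000]  mean=2.2344  Neff=1.8898  idx=[0, 0, 0, 0, 0, 1]

post_mean = 2.2344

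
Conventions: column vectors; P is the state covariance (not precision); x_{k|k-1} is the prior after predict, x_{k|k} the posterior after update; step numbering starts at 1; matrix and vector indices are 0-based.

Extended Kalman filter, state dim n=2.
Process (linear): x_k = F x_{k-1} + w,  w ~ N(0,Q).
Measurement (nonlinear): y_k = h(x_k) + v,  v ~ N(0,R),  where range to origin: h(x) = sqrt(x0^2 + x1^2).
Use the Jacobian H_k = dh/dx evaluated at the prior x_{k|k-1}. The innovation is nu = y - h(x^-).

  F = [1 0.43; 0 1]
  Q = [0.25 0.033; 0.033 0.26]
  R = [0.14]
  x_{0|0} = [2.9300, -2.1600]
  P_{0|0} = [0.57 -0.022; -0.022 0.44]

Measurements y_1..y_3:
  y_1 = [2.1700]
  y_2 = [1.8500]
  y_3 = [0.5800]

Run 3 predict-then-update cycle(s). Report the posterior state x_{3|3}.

x_post = [1.1492, -0.7594]

step 1: x^-=[2.0012, -2.1600]  P^-=[0.8824 0.2002; 0.2002 0.7000]  H_jac=[0.6796 -0.7336]  S=[0.7246]  K=[0.6250; -0.5208]  nu=[-0.7746]  x^+=[1.5171, -1.7566]  P^+=[0.5994 0.4361; 0.4361 0.5034]
step 2: x^-=[0.7618, -1.7566]  P^-=[1.3175 0.6855; 0.6855 0.7634]  H_jac=[0.3979 -0.9174]  S=[0.4906]  K=[-0.2134; -0.8715]  nu=[-0.0647]  x^+=[0.7756, -1.7002]  P^+=[1.2952 0.5943; 0.5943 0.3907]
step 3: x^-=[0.0445, -1.7002]  P^-=[2.1285 0.7953; 0.7953 0.6507]  H_jac=[0.0262 -0.9997]  S=[0.7501]  K=[-0.9856; -0.8394]  nu=[-1.1208]  x^+=[1.1492, -0.7594]  P^+=[1.3999 0.1747; 0.1747 0.1221]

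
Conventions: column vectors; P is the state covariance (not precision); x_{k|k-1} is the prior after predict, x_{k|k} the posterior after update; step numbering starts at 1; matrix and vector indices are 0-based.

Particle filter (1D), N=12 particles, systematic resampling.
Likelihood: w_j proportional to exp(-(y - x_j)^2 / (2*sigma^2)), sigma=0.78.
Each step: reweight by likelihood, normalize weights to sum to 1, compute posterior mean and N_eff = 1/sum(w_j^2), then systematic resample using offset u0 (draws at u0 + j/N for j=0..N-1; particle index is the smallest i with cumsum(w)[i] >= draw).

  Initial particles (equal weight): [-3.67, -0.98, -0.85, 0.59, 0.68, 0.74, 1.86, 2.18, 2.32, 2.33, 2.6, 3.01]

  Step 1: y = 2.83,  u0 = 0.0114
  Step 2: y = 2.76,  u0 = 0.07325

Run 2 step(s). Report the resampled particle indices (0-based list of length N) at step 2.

resampled_idx = [2, 3, 4, 5, 5, 6, 7, 8, 9, 10, 11, 11]

step 1: w=[0.0000, 0.0000, 0.0000, 0.0034, 0.0047, 0.0058, 0.0964, 0.1476, 0.1687, 0.1701, 0.2000, 0.2034]  mean=2.4304  Neff=5.8858  idx=[5, 6, 7, 8, 8, 9, 9, 9, 10, 10, 11, 11]
step 2: w=[0.0037, 0.0544, 0.0803, 0.0903, 0.0903, 0.0909, 0.0909, 0.0909, 0.1036, 0.1036, 0.1005, 0.1005]  mean=2.4774  Neff=10.8452  idx=[2, 3, 4, 5, 5, 6, 7, 8, 9, 10, 11, 11]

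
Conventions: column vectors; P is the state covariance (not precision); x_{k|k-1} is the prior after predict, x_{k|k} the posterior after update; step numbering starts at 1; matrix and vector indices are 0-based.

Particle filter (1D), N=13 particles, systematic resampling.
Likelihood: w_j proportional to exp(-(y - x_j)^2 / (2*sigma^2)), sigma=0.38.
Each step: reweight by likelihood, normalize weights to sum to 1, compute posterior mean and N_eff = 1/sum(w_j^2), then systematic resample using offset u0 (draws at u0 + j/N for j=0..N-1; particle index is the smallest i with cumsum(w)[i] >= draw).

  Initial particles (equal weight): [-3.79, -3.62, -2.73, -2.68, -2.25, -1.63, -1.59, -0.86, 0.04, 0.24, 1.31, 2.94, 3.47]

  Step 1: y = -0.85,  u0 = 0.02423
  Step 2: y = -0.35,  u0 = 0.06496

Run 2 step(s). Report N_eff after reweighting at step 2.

N_eff = 9.8943

step 1: w=[0.0000, 0.0000, 0.0000, 0.0000, 0.0008, 0.0899, 0.1109, 0.7387, 0.0476, 0.0121, 0.0000, 0.0000, 0.0000]  mean=-0.9553  Neff=1.7593  idx=[5, 6, 6, 7, 7, 7, 7, 7, 7, 7, 7, 7, 8]
step 2: w=[0.0008, 0.0011, 0.0011, 0.0954, 0.0954, 0.0954, 0.0954, 0.0954, 0.0954, 0.0954, 0.0954, 0.0954, 0.1386]  mean=-0.7375  Neff=9.8943  idx=[3, 4, 5, 6, 6, 7, 8, 9, 10, 10, 11, 12, 12]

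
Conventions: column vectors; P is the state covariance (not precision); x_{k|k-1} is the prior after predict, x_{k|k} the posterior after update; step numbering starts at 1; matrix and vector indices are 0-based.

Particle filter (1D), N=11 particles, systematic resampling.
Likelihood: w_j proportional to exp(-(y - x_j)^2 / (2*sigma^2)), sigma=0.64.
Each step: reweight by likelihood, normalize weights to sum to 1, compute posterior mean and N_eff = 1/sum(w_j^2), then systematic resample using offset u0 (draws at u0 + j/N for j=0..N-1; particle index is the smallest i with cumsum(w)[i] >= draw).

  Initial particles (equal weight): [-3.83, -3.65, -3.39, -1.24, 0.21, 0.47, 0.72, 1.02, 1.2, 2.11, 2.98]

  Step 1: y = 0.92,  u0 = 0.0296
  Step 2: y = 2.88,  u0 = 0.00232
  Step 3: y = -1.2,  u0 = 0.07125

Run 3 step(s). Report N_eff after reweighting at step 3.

step 1: w=[0.0000, 0.0000, 0.0000, 0.0008, 0.1240, 0.1793, 0.2186, 0.2267, 0.2086, 0.0407, 0.0013]  mean=0.8381  Neff=5.2118  idx=[4, 4, 5, 5, 6, 6, 7, 7, 8, 8, 8]
step 2: w=[0.0012, 0.0012, 0.0062, 0.0062, 0.0251, 0.0251, 0.1096, 0.1096, 0.2385, 0.2385, 0.2385]  mean=1.1249  Neff=5.1006  idx=[1, 6, 7, 7, 8, 8, 9, 9, 9, 10, 10]
step 3: w=[0.8674, 0.0240, 0.0240, 0.0240, 0.0087, 0.0087, 0.0087, 0.0087, 0.0087, 0.0087, 0.0087]  mean=0.3284  Neff=1.3252  idx=[0, 0, 0, 0, 0, 0, 0, 0, 0, 1, 8]

N_eff = 1.3252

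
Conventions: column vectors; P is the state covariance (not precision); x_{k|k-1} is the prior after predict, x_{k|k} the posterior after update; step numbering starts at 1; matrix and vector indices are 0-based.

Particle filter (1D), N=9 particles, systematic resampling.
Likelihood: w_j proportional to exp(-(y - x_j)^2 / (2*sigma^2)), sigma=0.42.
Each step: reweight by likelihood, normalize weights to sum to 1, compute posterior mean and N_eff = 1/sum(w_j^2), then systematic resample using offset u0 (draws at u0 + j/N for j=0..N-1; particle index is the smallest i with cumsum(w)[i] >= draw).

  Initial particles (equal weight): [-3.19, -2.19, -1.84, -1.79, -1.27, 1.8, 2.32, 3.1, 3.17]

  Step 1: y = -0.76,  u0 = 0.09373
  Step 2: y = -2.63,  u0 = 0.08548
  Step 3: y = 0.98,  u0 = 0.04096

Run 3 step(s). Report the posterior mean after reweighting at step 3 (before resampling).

step 1: w=[0.0000, 0.0054, 0.0646, 0.0871, 0.8430, 0.0000, 0.0000, 0.0000, 0.0000]  mean=-1.3570  Neff=1.3843  idx=[3, 4, 4, 4, 4, 4, 4, 4, 4]
step 2: w=[0.7619, 0.0298, 0.0298, 0.0298, 0.0298, 0.0298, 0.0298, 0.0298, 0.0298]  mean=-1.6662  Neff=1.7019  idx=[0, 0, 0, 0, 0, 0, 0, 4, 8]
step 3: w=[0.0003, 0.0003, 0.0003, 0.0003, 0.0003, 0.0003, 0.0003, 0.4989, 0.4989]  mean=-1.2711  Neff=2.0086  idx=[7, 7, 7, 7, 7, 8, 8, 8, 8]

post_mean = -1.2711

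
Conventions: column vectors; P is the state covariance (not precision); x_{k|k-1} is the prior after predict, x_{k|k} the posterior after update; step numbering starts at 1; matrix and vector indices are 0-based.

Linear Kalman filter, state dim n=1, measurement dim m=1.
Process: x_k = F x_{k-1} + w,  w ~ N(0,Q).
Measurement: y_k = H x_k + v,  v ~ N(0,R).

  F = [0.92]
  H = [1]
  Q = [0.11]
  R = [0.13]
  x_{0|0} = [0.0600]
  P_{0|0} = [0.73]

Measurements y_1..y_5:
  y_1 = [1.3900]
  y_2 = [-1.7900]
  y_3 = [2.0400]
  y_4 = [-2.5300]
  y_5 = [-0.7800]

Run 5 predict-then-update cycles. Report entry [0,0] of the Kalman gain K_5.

step 1: x^-=[0.0552]  P^-=[0.7279]  S=[0.8579]  K=[0.8485]  nu=[1.3348]  x^+=[1.1877]  P^+=[0.1103]
step 2: x^-=[1.0927]  P^-=[0.2034]  S=[0.3334]  K=[0.6100]  nu=[-2.8827]  x^+=[-0.6658]  P^+=[0.0793]
step 3: x^-=[-0.6126]  P^-=[0.1771]  S=[0.3071]  K=[0.5767]  nu=[2.6526]  x^+=[0.9172]  P^+=[0.0750]
step 4: x^-=[0.8438]  P^-=[0.1735]  S=[0.3035]  K=[0.5716]  nu=[-3.3738]  x^+=[-1.0847]  P^+=[0.0743]
step 5: x^-=[-0.9979]  P^-=[0.1729]  S=[0.3029]  K=[0.5708]  nu=[0.2179]  x^+=[-0.8735]  P^+=[0.0742]

K[0,0] = 0.5708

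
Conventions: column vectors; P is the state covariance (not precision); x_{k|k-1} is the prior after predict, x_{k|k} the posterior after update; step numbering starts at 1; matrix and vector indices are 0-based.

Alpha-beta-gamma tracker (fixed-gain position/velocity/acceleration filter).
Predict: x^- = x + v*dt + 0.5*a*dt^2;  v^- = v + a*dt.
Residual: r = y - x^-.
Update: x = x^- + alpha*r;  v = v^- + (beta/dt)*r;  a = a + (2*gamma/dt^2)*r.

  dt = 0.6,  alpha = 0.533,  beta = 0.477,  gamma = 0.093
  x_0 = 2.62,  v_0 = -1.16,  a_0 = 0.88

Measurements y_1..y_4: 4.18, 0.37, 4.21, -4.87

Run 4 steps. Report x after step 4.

step 1: x_pred=2.0824  r=2.0976  x^+=3.2004  v^+=1.0356  a^+=1.9638
step 2: x_pred=4.1753  r=-3.8053  x^+=2.1471  v^+=-0.8113  a^+=-0.0023
step 3: x_pred=1.6598  r=2.5502  x^+=3.0191  v^+=1.2147  a^+=1.3153
step 4: x_pred=3.9846  r=-8.8546  x^+=-0.7349  v^+=-5.0356  a^+=-3.2596

x_post = -0.7349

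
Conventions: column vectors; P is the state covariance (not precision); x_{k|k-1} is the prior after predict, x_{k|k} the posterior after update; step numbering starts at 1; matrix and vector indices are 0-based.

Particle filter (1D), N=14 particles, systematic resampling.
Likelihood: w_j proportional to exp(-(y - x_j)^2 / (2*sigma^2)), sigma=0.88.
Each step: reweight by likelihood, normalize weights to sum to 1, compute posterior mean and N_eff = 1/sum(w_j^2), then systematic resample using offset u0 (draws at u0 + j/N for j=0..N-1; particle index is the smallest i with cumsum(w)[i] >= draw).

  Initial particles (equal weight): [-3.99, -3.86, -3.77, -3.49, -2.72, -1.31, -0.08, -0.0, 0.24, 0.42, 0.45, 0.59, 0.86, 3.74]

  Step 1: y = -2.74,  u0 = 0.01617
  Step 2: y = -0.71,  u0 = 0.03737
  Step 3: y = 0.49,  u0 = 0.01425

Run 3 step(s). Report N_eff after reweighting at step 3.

step 1: w=[0.1105, 0.1348, 0.1527, 0.2107, 0.3028, 0.0809, 0.0031, 0.0024, 0.0010, 0.0005, 0.0004, 0.0002, 0.0001, 0.0000]  mean=-3.2008  Neff=5.0937  idx=[0, 0, 1, 1, 2, 2, 3, 3, 3, 4, 4, 4, 4, 5]
step 2: w=[0.0009, 0.0009, 0.0015, 0.0015, 0.0021, 0.0021, 0.0061, 0.0061, 0.0061, 0.0659, 0.0659, 0.0659, 0.0659, 0.7092]  mean=-1.7441  Neff=1.9212  idx=[9, 10, 11, 12, 13, 13, 13, 13, 13, 13, 13, 13, 13, 13]
step 3: w=[0.0010, 0.0010, 0.0010, 0.0010, 0.0996, 0.0996, 0.0996, 0.0996, 0.0996, 0.0996, 0.0996, 0.0996, 0.0996, 0.0996]  mean=-1.3159  Neff=10.0833  idx=[4, 4, 5, 6, 6, 7, 8, 9, 9, 10, 11, 11, 12, 13]

N_eff = 10.0833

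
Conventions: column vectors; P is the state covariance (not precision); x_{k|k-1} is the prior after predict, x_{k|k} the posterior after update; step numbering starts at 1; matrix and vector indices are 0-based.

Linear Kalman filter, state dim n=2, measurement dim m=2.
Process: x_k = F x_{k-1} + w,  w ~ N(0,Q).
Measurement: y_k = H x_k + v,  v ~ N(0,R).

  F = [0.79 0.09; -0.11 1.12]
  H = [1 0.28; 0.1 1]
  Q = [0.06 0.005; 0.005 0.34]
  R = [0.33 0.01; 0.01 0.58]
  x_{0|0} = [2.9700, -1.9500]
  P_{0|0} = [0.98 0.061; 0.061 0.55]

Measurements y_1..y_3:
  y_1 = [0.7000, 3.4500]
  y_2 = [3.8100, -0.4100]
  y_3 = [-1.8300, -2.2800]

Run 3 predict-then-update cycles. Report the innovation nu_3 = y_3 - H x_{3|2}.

innov = [-3.5071, -2.7076]

step 1: x^-=[2.1708, -2.5107]  P^-=[0.6847 0.0286; 0.0286 1.0267]  S=[1.1113 0.3954; 0.3954 1.6193]  K=[0.6593 -0.1010; 0.0638 0.6203]  nu=[-0.7678, 5.7436]  x^+=[1.0843, 1.0028]  P^+=[0.2378 -0.0758; -0.0758 0.3680]
step 2: x^-=[0.9469, 1.0039]  P^-=[0.2006 -0.0449; -0.0449 0.8231]  S=[0.5700 0.2144; 0.2144 1.3962]  K=[0.3572 -0.0726; 0.1115 0.5692]  nu=[2.5820, -1.5086]  x^+=[1.9788, 0.4331]  P^+=[0.1316 -0.0517; -0.0517 0.3364]
step 3: x^-=[1.6022, 0.2674]  P^-=[0.1375 -0.0178; -0.0178 0.7764]  S=[0.5184 0.2229; 0.2229 1.3542]  K=[0.2765 -0.0485; 0.1497 0.5474]  nu=[-3.5071, -2.7076]  x^+=[0.7637, -1.7397]  P^+=[0.1007 -0.0354; -0.0354 0.3225]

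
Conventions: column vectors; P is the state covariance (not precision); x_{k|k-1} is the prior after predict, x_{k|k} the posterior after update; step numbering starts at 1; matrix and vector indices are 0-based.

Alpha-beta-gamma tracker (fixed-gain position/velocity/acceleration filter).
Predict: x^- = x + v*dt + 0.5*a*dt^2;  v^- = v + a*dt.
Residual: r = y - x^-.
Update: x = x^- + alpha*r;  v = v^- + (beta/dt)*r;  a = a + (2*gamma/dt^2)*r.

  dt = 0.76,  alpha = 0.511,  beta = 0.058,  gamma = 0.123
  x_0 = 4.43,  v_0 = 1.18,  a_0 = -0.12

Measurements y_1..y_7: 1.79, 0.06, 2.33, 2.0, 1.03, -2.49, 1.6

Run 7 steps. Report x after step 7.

step 1: x_pred=5.2921  r=-3.5021  x^+=3.5025  v^+=0.8215  a^+=-1.6116
step 2: x_pred=3.6615  r=-3.6015  x^+=1.8211  v^+=-0.6781  a^+=-3.1454
step 3: x_pred=0.3974  r=1.9326  x^+=1.3849  v^+=-2.9212  a^+=-2.3223
step 4: x_pred=-1.5058  r=3.5058  x^+=0.2857  v^+=-4.4186  a^+=-0.8292
step 5: x_pred=-3.3119  r=4.3419  x^+=-1.0932  v^+=-4.7174  a^+=1.0200
step 6: x_pred=-4.3839  r=1.8939  x^+=-3.4161  v^+=-3.7977  a^+=1.8266
step 7: x_pred=-5.7748  r=7.3748  x^+=-2.0063  v^+=-1.8466  a^+=4.9675

x_post = -2.0063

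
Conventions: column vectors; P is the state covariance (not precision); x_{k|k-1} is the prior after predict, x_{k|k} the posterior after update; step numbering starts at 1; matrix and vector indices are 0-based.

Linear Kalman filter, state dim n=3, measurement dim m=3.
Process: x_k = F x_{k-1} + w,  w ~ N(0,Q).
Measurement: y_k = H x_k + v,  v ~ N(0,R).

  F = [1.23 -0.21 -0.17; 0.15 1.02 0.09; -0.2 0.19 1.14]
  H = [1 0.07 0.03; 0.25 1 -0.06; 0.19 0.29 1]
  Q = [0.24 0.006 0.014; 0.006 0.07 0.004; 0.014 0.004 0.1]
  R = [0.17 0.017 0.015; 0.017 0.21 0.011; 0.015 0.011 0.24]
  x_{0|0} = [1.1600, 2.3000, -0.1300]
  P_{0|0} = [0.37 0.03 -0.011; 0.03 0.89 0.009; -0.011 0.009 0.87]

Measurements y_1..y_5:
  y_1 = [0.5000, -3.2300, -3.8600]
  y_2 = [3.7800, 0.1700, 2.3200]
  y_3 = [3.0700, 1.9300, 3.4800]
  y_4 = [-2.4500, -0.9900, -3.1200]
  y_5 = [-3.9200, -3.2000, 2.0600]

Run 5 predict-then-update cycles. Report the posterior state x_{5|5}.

x_post = [-3.1863, -0.8318, 1.3161]

step 1: x^-=[0.9659, 2.5083, 0.0568]  P^-=[0.8539 -0.0957 -0.2911; -0.0957 1.0219 0.2583; -0.2911 0.2583 1.2842]  S=[1.0003 0.2243 -0.0649; 0.2243 1.2198 0.4301; -0.0649 0.4301 1.6696]  K=[0.8401 -0.0242 -0.0549; -0.1894 0.8025 0.1072; -0.1421 -0.1741 0.8202]  nu=[-0.6432, -5.9764, -4.8277]  x^+=[0.8353, -2.6834, -2.7709]  P^+=[0.1442 -0.0287 -0.0199; -0.0287 0.1729 -0.0130; -0.0199 -0.0130 0.2004]
step 2: x^-=[2.0620, -2.8611, -3.8357]  P^-=[0.4938 -0.0417 -0.1002; -0.0417 0.2430 0.0404; -0.1002 0.0404 0.3780]  S=[0.6536 0.1206 0.0149; 0.1206 0.4625 0.0871; 0.0149 0.0871 0.6371]  K=[0.7467 0.0038 -0.0469; -0.1331 0.5145 0.0944; -0.1276 -0.0951 0.5979]  nu=[2.0334, 2.2855, 6.5937]  x^+=[3.2796, -1.3334, -0.3703]  P^+=[0.1283 -0.0202 -0.0185; -0.0202 0.1117 -0.0023; -0.0185 -0.0023 0.1447]
step 3: x^-=[4.3769, -0.9015, -1.3314]  P^-=[0.4612 -0.0224 -0.0816; -0.0224 0.1832 0.0347; -0.0816 0.0347 0.3062]  S=[0.6245 0.1270 0.0294; 0.1270 0.4103 0.0764; 0.0294 0.0764 0.5649]  K=[0.7299 0.0203 -0.0416; -0.1083 0.4440 0.0935; -0.1229 -0.0741 0.5489]  nu=[-1.2038, 1.6574, 4.2413]  x^+=[3.3554, 0.3615, 1.0214]  P^+=[0.1255 -0.0162 -0.0179; -0.0162 0.0965 0.0008; -0.0179 0.0008 0.1322]
step 4: x^-=[3.8776, 0.9640, 0.5620]  P^-=[0.4539 -0.0151 -0.0768; -0.0151 0.1690 0.0336; -0.0768 0.0336 0.2901]  S=[0.6184 0.1313 0.0342; 0.1313 0.3992 0.0749; 0.0342 0.0749 0.5493]  K=[0.7250 0.0269 -0.0396; -0.0988 0.4239 0.0935; -0.1215 -0.0682 0.5361]  nu=[-6.4119, -2.8896, -4.6983]  x^+=[-0.6628, -0.0665, -0.9809]  P^+=[0.1247 -0.0147 -0.0178; -0.0147 0.0921 0.0017; -0.0178 0.0017 0.1290]
step 5: x^-=[-0.6346, -0.2555, -0.9982]  P^-=[0.4516 -0.0125 -0.0754; -0.0125 0.1651 0.0332; -0.0754 0.0332 0.2859]  S=[0.6165 0.1330 0.0358; 0.1330 0.3963 0.0745; 0.0358 0.0745 0.5453]  K=[0.7233 0.0292 -0.0389; -0.0956 0.4180 0.0934; -0.1211 -0.0666 0.5327]  nu=[-3.2376, -2.8457, 3.2529]  x^+=[-3.1863, -0.8318, 1.3161]  P^+=[0.1244 -0.0142 -0.0177; -0.0142 0.0908 0.0019; -0.0177 0.0019 0.1281]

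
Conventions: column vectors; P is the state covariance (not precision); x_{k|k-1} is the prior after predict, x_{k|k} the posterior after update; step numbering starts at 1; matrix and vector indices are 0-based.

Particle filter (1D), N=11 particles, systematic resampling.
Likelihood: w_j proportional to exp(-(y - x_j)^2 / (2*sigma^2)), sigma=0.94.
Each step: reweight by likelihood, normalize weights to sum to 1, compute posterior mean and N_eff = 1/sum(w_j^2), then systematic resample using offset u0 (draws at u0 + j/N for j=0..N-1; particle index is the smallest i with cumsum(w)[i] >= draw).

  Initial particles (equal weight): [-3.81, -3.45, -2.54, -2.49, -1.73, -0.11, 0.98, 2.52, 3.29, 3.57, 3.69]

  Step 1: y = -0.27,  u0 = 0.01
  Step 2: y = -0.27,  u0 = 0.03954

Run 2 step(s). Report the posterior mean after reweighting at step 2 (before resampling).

step 1: w=[0.0005, 0.0018, 0.0296, 0.0336, 0.1635, 0.5383, 0.2256, 0.0067, 0.0004, 0.0001, 0.0001]  mean=-0.2686  Neff=2.7073  idx=[2, 4, 4, 5, 5, 5, 5, 5, 5, 6, 6]
step 2: w=[0.0073, 0.0405, 0.0405, 0.1333, 0.1333, 0.1333, 0.1333, 0.1333, 0.1333, 0.0559, 0.0559]  mean=-0.1372  Neff=8.6037  idx=[1, 3, 3, 4, 5, 6, 6, 7, 8, 8, 10]

post_mean = -0.1372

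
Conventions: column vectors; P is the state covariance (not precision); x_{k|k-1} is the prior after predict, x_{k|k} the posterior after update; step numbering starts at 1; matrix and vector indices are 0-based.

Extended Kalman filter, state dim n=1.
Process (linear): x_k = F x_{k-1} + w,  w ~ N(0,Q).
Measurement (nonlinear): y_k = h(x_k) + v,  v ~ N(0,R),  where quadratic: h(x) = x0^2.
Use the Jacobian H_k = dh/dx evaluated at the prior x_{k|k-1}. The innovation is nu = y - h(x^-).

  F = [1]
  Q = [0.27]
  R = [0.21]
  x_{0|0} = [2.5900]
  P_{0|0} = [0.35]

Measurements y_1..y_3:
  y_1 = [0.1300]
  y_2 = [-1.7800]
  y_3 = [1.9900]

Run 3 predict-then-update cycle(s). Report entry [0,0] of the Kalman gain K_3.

step 1: x^-=[2.5900]  P^-=[0.6200]  H_jac=[5.1800]  S=[16.8461]  K=[0.1906]  nu=[-6.5781]  x^+=[1.3359]  P^+=[0.0077]
step 2: x^-=[1.3359]  P^-=[0.2777]  H_jac=[2.6719]  S=[2.1927]  K=[0.3384]  nu=[-3.5647]  x^+=[0.1295]  P^+=[0.0266]
step 3: x^-=[0.1295]  P^-=[0.2966]  H_jac=[0.2591]  S=[0.2299]  K=[0.3342]  nu=[1.9732]  x^+=[0.7890]  P^+=[0.2709]

K[0,0] = 0.3342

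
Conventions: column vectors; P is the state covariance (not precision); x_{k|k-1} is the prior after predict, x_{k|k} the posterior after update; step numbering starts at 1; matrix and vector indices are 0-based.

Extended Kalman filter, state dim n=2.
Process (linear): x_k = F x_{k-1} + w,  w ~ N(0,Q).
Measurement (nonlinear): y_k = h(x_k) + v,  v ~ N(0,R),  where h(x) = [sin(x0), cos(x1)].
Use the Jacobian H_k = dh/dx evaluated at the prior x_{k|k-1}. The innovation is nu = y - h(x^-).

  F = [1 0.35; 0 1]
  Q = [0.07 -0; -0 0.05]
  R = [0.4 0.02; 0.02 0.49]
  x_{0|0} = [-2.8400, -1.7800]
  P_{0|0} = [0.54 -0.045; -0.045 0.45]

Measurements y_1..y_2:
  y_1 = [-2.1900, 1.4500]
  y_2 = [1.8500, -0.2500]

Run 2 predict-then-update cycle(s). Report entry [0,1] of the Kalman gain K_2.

step 1: x^-=[-3.4630, -1.7800]  P^-=[0.6336 0.1125; 0.1125 0.5000]  H_jac=[-0.9488 0.0000; 0.0000 0.9782]  S=[0.9704 -0.0844; -0.0844 0.9684]  K=[-0.6143 0.0601; -0.0666 0.4992]  nu=[-2.5059, 1.6577]  x^+=[-1.8240, -0.7856]  P^+=[0.2577 0.0175; 0.0175 0.2487]
step 2: x^-=[-2.0990, -0.7856]  P^-=[0.3705 0.1046; 0.1046 0.2987]  H_jac=[-0.5040 0.0000; 0.0000 0.7073]  S=[0.4941 -0.0173; -0.0173 0.6394]  K=[-0.3742 0.1056; -0.0952 0.3278]  nu=[2.7137, -0.9570]  x^+=[-3.2154, -1.3577]  P^+=[0.2928 0.0626; 0.0626 0.2244]

K[0,1] = 0.1056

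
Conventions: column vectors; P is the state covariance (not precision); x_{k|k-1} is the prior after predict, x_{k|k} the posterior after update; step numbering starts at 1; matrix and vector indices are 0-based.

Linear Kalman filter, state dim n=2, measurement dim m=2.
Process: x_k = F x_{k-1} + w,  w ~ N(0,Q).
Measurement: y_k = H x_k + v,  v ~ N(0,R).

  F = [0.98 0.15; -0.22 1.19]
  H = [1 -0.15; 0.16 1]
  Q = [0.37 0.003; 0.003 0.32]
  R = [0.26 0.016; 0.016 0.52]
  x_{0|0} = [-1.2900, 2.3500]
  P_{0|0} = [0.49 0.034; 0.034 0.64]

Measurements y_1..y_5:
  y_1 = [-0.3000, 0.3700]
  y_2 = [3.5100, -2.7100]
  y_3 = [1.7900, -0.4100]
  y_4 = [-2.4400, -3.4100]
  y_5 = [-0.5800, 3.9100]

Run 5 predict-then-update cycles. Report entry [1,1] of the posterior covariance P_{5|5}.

P_post[1,1] = 0.2966

step 1: x^-=[-0.9117, 3.0803]  P^-=[0.8650 0.0501; 0.0501 1.2322]  S=[1.1377 0.0185; 0.0185 1.7904]  K=[0.7521 0.0975; -0.1297 0.6941]  nu=[1.0737, -2.5644]  x^+=[-0.3542, 1.1612]  P^+=[0.2017 0.0305; 0.0305 0.3540]
step 2: x^-=[-0.1730, 1.4598]  P^-=[0.5806 0.0572; 0.0572 0.8150]  S=[0.8418 0.0425; 0.0425 1.3682]  K=[0.6751 0.0888; -0.1078 0.6057]  nu=[3.9019, -4.1421]  x^+=[2.0934, -1.4700]  P^+=[0.1811 0.0280; 0.0280 0.3088]
step 3: x^-=[1.8311, -2.2098]  P^-=[0.5591 0.0508; 0.0508 0.7514]  S=[0.8208 0.0423; 0.0423 1.3019]  K=[0.6675 0.0860; -0.1057 0.5868]  nu=[-0.3726, 1.5069]  x^+=[1.7120, -1.2862]  P^+=[0.1789 0.0268; 0.0268 0.2992]
step 4: x^-=[1.4848, -1.9073]  P^-=[0.5565 0.0482; 0.0482 0.7383]  S=[0.8186 0.0413; 0.0413 1.2879]  K=[0.6666 0.0851; -0.1058 0.5826]  nu=[-4.2109, -1.7403]  x^+=[-1.4705, -2.4755]  P^+=[0.1786 0.0264; 0.0264 0.2970]
step 5: x^-=[-1.8124, -2.6224]  P^-=[0.5560 0.0474; 0.0474 0.7355]  S=[0.8183 0.0409; 0.0409 1.2849]  K=[0.6665 0.0849; -0.1060 0.5817]  nu=[0.8390, 6.8223]  x^+=[-0.6739, 1.2572]  P^+=[0.1786 0.0262; 0.0262 0.2966]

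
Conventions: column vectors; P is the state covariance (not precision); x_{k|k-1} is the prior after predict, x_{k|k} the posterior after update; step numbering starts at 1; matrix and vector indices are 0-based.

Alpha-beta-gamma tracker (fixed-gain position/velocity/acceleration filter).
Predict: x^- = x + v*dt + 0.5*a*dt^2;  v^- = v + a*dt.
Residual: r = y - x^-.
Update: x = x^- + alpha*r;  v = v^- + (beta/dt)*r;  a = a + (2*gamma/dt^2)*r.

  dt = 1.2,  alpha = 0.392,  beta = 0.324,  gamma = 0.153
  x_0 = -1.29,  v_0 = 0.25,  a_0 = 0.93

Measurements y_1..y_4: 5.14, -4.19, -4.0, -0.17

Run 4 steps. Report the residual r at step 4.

step 1: x_pred=-0.3204  r=5.4604  x^+=1.8201  v^+=2.8403  a^+=2.0903
step 2: x_pred=6.7335  r=-10.9235  x^+=2.4515  v^+=2.3994  a^+=-0.2309
step 3: x_pred=5.1645  r=-9.1645  x^+=1.5720  v^+=-0.3521  a^+=-2.1784
step 4: x_pred=-0.4190  r=0.2490  x^+=-0.3214  v^+=-2.8989  a^+=-2.1254

resid = 0.2490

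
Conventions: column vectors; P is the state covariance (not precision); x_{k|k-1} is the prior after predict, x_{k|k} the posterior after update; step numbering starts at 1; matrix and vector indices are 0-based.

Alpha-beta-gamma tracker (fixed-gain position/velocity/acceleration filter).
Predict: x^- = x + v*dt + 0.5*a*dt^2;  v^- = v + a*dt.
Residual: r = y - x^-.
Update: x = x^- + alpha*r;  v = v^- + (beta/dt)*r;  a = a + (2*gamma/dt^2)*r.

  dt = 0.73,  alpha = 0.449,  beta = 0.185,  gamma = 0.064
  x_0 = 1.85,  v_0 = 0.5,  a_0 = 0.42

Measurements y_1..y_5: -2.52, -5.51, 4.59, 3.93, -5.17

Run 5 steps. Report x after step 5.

step 1: x_pred=2.3269  r=-4.8469  x^+=0.1506  v^+=-0.4217  a^+=-0.7442
step 2: x_pred=-0.3555  r=-5.1545  x^+=-2.6699  v^+=-2.2713  a^+=-1.9823
step 3: x_pred=-4.8561  r=9.4461  x^+=-0.6148  v^+=-1.3245  a^+=0.2866
step 4: x_pred=-1.5053  r=5.4353  x^+=0.9352  v^+=0.2622  a^+=1.5921
step 5: x_pred=1.5508  r=-6.7208  x^+=-1.4668  v^+=-0.2788  a^+=-0.0222

x_post = -1.4668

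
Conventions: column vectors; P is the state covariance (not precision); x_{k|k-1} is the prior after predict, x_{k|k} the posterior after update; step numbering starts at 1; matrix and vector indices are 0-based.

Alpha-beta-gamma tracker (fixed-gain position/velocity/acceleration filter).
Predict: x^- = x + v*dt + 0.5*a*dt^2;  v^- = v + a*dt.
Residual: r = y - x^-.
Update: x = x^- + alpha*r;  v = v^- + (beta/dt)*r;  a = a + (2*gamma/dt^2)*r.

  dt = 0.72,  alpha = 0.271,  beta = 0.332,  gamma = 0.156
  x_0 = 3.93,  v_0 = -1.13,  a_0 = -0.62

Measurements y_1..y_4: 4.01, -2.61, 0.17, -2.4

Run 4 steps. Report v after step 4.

step 1: x_pred=2.9557  r=1.0543  x^+=3.2414  v^+=-1.0902  a^+=0.0145
step 2: x_pred=2.4602  r=-5.0702  x^+=1.0862  v^+=-3.4177  a^+=-3.0370
step 3: x_pred=-2.1618  r=2.3318  x^+=-1.5299  v^+=-4.5291  a^+=-1.6336
step 4: x_pred=-5.2143  r=2.8143  x^+=-4.4516  v^+=-4.4076  a^+=0.0602

v_post = -4.4076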